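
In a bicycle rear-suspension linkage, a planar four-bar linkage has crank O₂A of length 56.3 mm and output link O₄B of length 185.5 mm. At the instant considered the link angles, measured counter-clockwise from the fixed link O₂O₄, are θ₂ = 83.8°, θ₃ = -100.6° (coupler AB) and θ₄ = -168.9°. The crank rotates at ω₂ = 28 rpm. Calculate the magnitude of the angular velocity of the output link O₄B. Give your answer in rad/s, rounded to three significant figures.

ω₂ = 2.932 rad/s (from 28 rpm).
Differentiating the loop-closure r₂e^{iθ₂}+r₃e^{iθ₃}=r₁+r₄e^{iθ₄} gives r₂ω₂e^{iθ₂}+r₃ω₃e^{iθ₃}=r₄ω₄e^{iθ₄}.
Eliminating the other unknown: ω₄ = r₂ω₂ sin(θ₂−θ₃) / [r₄ sin(θ₄−θ₃)].
Numerator sine = -0.07672; denominator sine = -0.92913.
Result = 0.0563·2.932·(-0.07672) / (0.1855·(-0.92913)) = +0.073481 rad/s; magnitude 0.073481 rad/s.

0.0735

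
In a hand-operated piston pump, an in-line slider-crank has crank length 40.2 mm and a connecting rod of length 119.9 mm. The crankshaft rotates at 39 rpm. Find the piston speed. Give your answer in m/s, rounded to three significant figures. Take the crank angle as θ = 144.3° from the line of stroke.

0.0692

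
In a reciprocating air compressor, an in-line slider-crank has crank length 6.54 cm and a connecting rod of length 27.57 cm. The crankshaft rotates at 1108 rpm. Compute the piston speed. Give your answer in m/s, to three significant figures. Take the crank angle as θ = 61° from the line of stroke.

ω = 2π·1108/60 = 116 rad/s
For an in-line slider-crank, x = r cosθ + √(L² − r² sin²θ), so v = −rω sinθ·[1 + r cosθ/√(L² − r² sin²θ)].
With r = 0.0654 m, L = 0.2757 m, θ = 61°: √(L² − r² sin²θ) = 0.2697 m.
v = −0.0654·116·0.87462·[1 + 0.0654·0.48481/0.2697] = -7.4171 m/s.
|v| = 7.4171 m/s.

7.42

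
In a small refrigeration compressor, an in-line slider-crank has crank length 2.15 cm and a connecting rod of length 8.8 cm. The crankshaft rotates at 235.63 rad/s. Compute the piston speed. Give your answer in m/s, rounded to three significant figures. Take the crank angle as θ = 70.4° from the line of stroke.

5.17

ω = 235.6 rad/s
For an in-line slider-crank, x = r cosθ + √(L² − r² sin²θ), so v = −rω sinθ·[1 + r cosθ/√(L² − r² sin²θ)].
With r = 0.0215 m, L = 0.088 m, θ = 70.4°: √(L² − r² sin²θ) = 0.085637 m.
v = −0.0215·235.6·0.94206·[1 + 0.0215·0.33545/0.085637] = -5.1744 m/s.
|v| = 5.1744 m/s.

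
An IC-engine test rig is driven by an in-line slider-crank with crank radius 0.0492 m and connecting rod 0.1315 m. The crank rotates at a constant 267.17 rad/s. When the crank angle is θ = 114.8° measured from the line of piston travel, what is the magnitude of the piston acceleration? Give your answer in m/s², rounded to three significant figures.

2350

ω = 267.2 rad/s
x(θ) = r cosθ + √(L² − r² sin²θ); with ω constant, a = ω²·d²x/dθ².
d²x/dθ² = −r cosθ − r²(cos2θ)/√u − r⁴ sin²2θ/(4u^{3/2}),  u = L² − r² sin²θ = 0.0152975 m².
Substituting r = 0.0492 m, L = 0.1315 m, θ = 114.8°: d²x/dθ² = +0.032873 m.
a = ω²·d²x/dθ² = (267.2)²·(+0.032873) = +2346.4 m/s²;  |a| = 2346.4 m/s².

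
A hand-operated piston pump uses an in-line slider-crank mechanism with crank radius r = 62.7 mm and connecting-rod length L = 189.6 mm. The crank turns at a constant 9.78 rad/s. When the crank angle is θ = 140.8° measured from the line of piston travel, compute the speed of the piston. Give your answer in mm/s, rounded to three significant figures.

ω = 9.78 rad/s
For an in-line slider-crank, x = r cosθ + √(L² − r² sin²θ), so v = −rω sinθ·[1 + r cosθ/√(L² − r² sin²θ)].
With r = 0.0627 m, L = 0.1896 m, θ = 140.8°: √(L² − r² sin²θ) = 0.18541 m.
v = −0.0627·9.78·0.63203·[1 + 0.0627·-0.77494/0.18541] = -0.286 m/s.
|v| = 0.286 m/s = 286 mm/s.

286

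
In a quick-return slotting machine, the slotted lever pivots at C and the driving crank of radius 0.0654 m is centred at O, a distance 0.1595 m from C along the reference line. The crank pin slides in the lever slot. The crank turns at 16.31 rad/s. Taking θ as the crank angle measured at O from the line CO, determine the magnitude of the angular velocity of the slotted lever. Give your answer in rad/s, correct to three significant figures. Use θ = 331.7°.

4.57

ω = 16.31 rad/s
Crank pin A relative to C: A = (d + r cosθ, r sinθ); lever angle φ = atan2(r sinθ, d + r cosθ).
Differentiating tanφ: φ̇ = rω(d cosθ + r)/(d² + r² + 2dr cosθ).
d² + r² + 2dr cosθ = |CA|² = 0.0480865 m²;  d cosθ + r = +0.20584 m.
|ω_lever| = |0.0654·16.31·+0.20584| / 0.0480865 = 4.5659 rad/s.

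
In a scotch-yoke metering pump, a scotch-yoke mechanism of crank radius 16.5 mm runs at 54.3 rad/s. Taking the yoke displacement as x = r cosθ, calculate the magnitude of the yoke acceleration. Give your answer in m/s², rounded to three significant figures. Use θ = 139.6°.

ω = 54.3 rad/s
x = r cosθ ⇒ ẍ = −rω² cosθ (ω constant).
|a| = rω²|cosθ| = 0.0165·(54.3)²·|cos 139.6°| = 37.049 m/s².

37.0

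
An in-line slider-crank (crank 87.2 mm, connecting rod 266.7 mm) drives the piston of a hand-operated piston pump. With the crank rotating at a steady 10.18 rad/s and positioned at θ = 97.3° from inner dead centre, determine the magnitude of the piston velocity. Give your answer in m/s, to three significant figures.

0.842

ω = 10.18 rad/s
For an in-line slider-crank, x = r cosθ + √(L² − r² sin²θ), so v = −rω sinθ·[1 + r cosθ/√(L² − r² sin²θ)].
With r = 0.0872 m, L = 0.2667 m, θ = 97.3°: √(L² − r² sin²θ) = 0.25229 m.
v = −0.0872·10.18·0.99189·[1 + 0.0872·-0.12706/0.25229] = -0.84183 m/s.
|v| = 0.84183 m/s.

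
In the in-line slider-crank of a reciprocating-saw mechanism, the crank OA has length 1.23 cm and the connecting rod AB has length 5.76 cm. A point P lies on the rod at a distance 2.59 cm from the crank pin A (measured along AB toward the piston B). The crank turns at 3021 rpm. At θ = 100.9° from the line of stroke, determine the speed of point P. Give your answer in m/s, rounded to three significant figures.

3.77

ω = 316.4 rad/s.  Crank-pin speed |V_A| = rω = 3.8912 m/s, perpendicular to OA.
Rod angle: sinφ = −(r/L) sinθ ⇒ φ = -12.104°; ω_rod = −rω cosθ/√(L²−r²sin²θ) = +13.065 rad/s.
V_P = V_A + ω_rod × AP, with AP = 0.0259 m along the rod.
Components: V_Px = −rω sinθ − a·ω_rod·sinφ = -3.7501 m/s;  V_Py = rω cosθ + a·ω_rod·cosφ = -0.40495 m/s.
|V_P| = √(V_Px² + V_Py²) = 3.7719 m/s.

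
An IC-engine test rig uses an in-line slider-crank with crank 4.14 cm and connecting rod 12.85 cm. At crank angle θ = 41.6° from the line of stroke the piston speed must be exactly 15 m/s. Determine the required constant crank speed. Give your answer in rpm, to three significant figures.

4180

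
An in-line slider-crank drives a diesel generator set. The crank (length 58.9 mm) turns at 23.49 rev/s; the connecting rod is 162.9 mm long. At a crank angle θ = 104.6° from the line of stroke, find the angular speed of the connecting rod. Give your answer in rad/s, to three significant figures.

14.4

ω = 147.6 rad/s (converted from 23.49 rev/s).
The rod makes angle φ with the slider axis where L sinφ = r sinθ; differentiating, L cosφ·φ̇ = r ω cosθ.
L cosφ = √(L² − r² sin²θ) = 0.1526 m.
|ω_rod| = r ω |cosθ| / √(L² − r² sin²θ) = 0.0589·147.6·0.25207/0.1526 = 14.359 rad/s.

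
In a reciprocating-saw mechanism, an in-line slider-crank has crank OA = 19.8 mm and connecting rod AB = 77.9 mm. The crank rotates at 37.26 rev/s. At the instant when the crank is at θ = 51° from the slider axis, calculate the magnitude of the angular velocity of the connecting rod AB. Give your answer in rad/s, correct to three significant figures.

38.2

ω = 234.1 rad/s (converted from 37.26 rev/s).
The rod makes angle φ with the slider axis where L sinφ = r sinθ; differentiating, L cosφ·φ̇ = r ω cosθ.
L cosφ = √(L² − r² sin²θ) = 0.076365 m.
|ω_rod| = r ω |cosθ| / √(L² − r² sin²θ) = 0.0198·234.1·0.62932/0.076365 = 38.2 rad/s.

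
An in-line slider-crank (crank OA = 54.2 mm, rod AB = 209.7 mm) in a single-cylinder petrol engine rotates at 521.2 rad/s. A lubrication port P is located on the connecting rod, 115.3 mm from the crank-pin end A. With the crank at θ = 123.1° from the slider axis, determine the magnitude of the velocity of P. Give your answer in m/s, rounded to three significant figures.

ω = 521.2 rad/s.  Crank-pin speed |V_A| = rω = 28.249 m/s, perpendicular to OA.
Rod angle: sinφ = −(r/L) sinθ ⇒ φ = -12.505°; ω_rod = −rω cosθ/√(L²−r²sin²θ) = +75.354 rad/s.
V_P = V_A + ω_rod × AP, with AP = 0.1153 m along the rod.
Components: V_Px = −rω sinθ − a·ω_rod·sinφ = -21.784 m/s;  V_Py = rω cosθ + a·ω_rod·cosφ = -6.9447 m/s.
|V_P| = √(V_Px² + V_Py²) = 22.864 m/s.

22.9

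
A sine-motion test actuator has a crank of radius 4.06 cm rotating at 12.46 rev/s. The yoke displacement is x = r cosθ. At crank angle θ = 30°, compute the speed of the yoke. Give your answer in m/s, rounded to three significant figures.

1.59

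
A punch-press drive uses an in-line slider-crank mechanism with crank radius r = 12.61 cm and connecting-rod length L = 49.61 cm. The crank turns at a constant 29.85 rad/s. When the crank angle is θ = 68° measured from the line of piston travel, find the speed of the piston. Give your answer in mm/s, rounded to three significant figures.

3830

ω = 29.85 rad/s
For an in-line slider-crank, x = r cosθ + √(L² − r² sin²θ), so v = −rω sinθ·[1 + r cosθ/√(L² − r² sin²θ)].
With r = 0.1261 m, L = 0.4961 m, θ = 68°: √(L² − r² sin²θ) = 0.48213 m.
v = −0.1261·29.85·0.92718·[1 + 0.1261·0.37461/0.48213] = -3.8319 m/s.
|v| = 3.8319 m/s = 3831.9 mm/s.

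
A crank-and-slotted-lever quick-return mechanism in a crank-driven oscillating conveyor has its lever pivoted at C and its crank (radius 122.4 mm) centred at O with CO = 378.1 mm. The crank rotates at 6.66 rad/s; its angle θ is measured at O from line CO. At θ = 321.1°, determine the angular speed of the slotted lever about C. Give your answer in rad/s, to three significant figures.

ω = 6.66 rad/s
Crank pin A relative to C: A = (d + r cosθ, r sinθ); lever angle φ = atan2(r sinθ, d + r cosθ).
Differentiating tanφ: φ̇ = rω(d cosθ + r)/(d² + r² + 2dr cosθ).
d² + r² + 2dr cosθ = |CA|² = 0.229975 m²;  d cosθ + r = +0.41665 m.
|ω_lever| = |0.1224·6.66·+0.41665| / 0.229975 = 1.4769 rad/s.

1.48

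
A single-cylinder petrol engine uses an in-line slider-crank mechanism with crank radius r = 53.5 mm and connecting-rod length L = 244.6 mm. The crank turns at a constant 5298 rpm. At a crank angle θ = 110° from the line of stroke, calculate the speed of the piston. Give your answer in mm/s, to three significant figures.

25800

ω = 2π·5298/60 = 554.8 rad/s
For an in-line slider-crank, x = r cosθ + √(L² − r² sin²θ), so v = −rω sinθ·[1 + r cosθ/√(L² − r² sin²θ)].
With r = 0.0535 m, L = 0.2446 m, θ = 110°: √(L² − r² sin²θ) = 0.23938 m.
v = −0.0535·554.8·0.93969·[1 + 0.0535·-0.34202/0.23938] = -25.76 m/s.
|v| = 25.76 m/s = 25760 mm/s.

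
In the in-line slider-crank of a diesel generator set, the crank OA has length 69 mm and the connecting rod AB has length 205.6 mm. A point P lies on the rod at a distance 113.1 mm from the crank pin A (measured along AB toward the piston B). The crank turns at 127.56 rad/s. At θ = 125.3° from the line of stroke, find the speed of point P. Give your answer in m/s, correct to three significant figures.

ω = 127.6 rad/s.  Crank-pin speed |V_A| = rω = 8.8016 m/s, perpendicular to OA.
Rod angle: sinφ = −(r/L) sinθ ⇒ φ = -15.896°; ω_rod = −rω cosθ/√(L²−r²sin²θ) = +25.721 rad/s.
V_P = V_A + ω_rod × AP, with AP = 0.1131 m along the rod.
Components: V_Px = −rω sinθ − a·ω_rod·sinφ = -6.3866 m/s;  V_Py = rω cosθ + a·ω_rod·cosφ = -2.2882 m/s.
|V_P| = √(V_Px² + V_Py²) = 6.7841 m/s.

6.78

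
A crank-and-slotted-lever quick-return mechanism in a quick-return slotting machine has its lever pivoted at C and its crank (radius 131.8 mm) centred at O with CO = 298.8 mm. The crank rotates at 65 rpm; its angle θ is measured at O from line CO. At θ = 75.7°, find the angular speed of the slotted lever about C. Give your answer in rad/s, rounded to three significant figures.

1.46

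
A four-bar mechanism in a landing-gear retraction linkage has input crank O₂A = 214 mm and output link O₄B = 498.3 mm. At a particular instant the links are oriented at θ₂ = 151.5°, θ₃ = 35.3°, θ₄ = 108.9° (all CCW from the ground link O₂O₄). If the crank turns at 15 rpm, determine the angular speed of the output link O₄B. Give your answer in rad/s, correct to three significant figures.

0.631

ω₂ = 1.571 rad/s (from 15 rpm).
Differentiating the loop-closure r₂e^{iθ₂}+r₃e^{iθ₃}=r₁+r₄e^{iθ₄} gives r₂ω₂e^{iθ₂}+r₃ω₃e^{iθ₃}=r₄ω₄e^{iθ₄}.
Eliminating the other unknown: ω₄ = r₂ω₂ sin(θ₂−θ₃) / [r₄ sin(θ₄−θ₃)].
Numerator sine = +0.89726; denominator sine = +0.95931.
Result = 0.214·1.571·(+0.89726) / (0.4983·(+0.95931)) = +0.63096 rad/s; magnitude 0.63096 rad/s.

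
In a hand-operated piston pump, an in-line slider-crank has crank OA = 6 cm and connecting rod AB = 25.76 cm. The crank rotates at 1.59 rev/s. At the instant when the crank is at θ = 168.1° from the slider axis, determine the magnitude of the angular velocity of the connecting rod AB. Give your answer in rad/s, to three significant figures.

2.28

ω = 9.99 rad/s (converted from 1.59 rev/s).
The rod makes angle φ with the slider axis where L sinφ = r sinθ; differentiating, L cosφ·φ̇ = r ω cosθ.
L cosφ = √(L² − r² sin²θ) = 0.2573 m.
|ω_rod| = r ω |cosθ| / √(L² − r² sin²θ) = 0.06·9.99·0.97851/0.2573 = 2.2795 rad/s.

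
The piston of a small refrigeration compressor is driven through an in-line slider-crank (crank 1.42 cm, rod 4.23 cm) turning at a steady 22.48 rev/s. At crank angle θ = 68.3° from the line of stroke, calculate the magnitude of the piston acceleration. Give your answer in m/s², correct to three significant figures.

33.5

ω = 2π·22.5 = 141.2 rad/s
x(θ) = r cosθ + √(L² − r² sin²θ); with ω constant, a = ω²·d²x/dθ².
d²x/dθ² = −r cosθ − r²(cos2θ)/√u − r⁴ sin²2θ/(4u^{3/2}),  u = L² − r² sin²θ = 0.00161522 m².
Substituting r = 0.0142 m, L = 0.0423 m, θ = 68.3°: d²x/dθ² = -0.001679 m.
a = ω²·d²x/dθ² = (141.2)²·(-0.001679) = -33.496 m/s²;  |a| = 33.496 m/s².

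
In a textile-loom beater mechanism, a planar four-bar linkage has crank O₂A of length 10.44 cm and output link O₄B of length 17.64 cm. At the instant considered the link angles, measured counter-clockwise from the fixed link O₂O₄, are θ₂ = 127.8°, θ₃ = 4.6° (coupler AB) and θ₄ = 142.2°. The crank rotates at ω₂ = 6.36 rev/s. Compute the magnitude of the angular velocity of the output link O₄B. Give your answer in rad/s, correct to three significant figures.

ω₂ = 39.96 rad/s (from 6.36 rev/s).
Differentiating the loop-closure r₂e^{iθ₂}+r₃e^{iθ₃}=r₁+r₄e^{iθ₄} gives r₂ω₂e^{iθ₂}+r₃ω₃e^{iθ₃}=r₄ω₄e^{iθ₄}.
Eliminating the other unknown: ω₄ = r₂ω₂ sin(θ₂−θ₃) / [r₄ sin(θ₄−θ₃)].
Numerator sine = +0.83676; denominator sine = +0.67430.
Result = 0.1044·39.96·(+0.83676) / (0.1764·(+0.67430)) = +29.349 rad/s; magnitude 29.349 rad/s.

29.3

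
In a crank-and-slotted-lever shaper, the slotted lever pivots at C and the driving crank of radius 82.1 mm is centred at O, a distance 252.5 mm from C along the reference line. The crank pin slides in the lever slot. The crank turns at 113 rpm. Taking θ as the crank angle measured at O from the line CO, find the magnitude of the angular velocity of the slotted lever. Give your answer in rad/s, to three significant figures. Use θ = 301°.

ω = 11.83 rad/s (from 113 rpm).
Crank pin A relative to C: A = (d + r cosθ, r sinθ); lever angle φ = atan2(r sinθ, d + r cosθ).
Differentiating tanφ: φ̇ = rω(d cosθ + r)/(d² + r² + 2dr cosθ).
d² + r² + 2dr cosθ = |CA|² = 0.0918504 m²;  d cosθ + r = +0.21215 m.
|ω_lever| = |0.0821·11.83·+0.21215| / 0.0918504 = 2.2439 rad/s.

2.24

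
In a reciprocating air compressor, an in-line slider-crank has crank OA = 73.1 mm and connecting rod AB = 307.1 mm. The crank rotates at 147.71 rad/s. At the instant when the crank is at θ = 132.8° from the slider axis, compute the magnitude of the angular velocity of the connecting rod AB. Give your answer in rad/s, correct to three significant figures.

24.3

ω = 147.7 rad/s
The rod makes angle φ with the slider axis where L sinφ = r sinθ; differentiating, L cosφ·φ̇ = r ω cosθ.
L cosφ = √(L² − r² sin²θ) = 0.30238 m.
|ω_rod| = r ω |cosθ| / √(L² − r² sin²θ) = 0.0731·147.7·0.67944/0.30238 = 24.262 rad/s.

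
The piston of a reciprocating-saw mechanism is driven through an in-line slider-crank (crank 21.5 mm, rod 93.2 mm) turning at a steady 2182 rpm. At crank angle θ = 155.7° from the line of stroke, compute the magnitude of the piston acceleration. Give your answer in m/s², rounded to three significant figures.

849

ω = 2π·2182/60 = 228.5 rad/s
x(θ) = r cosθ + √(L² − r² sin²θ); with ω constant, a = ω²·d²x/dθ².
d²x/dθ² = −r cosθ − r²(cos2θ)/√u − r⁴ sin²2θ/(4u^{3/2}),  u = L² − r² sin²θ = 0.00860796 m².
Substituting r = 0.0215 m, L = 0.0932 m, θ = 155.7°: d²x/dθ² = +0.016263 m.
a = ω²·d²x/dθ² = (228.5)²·(+0.016263) = +849.1 m/s²;  |a| = 849.1 m/s².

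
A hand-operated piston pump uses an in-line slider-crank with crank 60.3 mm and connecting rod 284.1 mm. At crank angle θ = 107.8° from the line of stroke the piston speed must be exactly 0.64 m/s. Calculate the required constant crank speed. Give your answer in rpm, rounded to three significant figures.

114

For an in-line slider-crank, |v_piston| = rω|sinθ|·[1 + r cosθ/√(L² − r² sin²θ)].
With r = 0.0603 m, L = 0.2841 m, θ = 107.8°: the bracketed kinematic factor |dx/dθ| = 0.05361 m.
ω = v/|dx/dθ| = 0.64/0.05361 = 11.938 rad/s.
N = 60ω/(2π) = 114 rpm.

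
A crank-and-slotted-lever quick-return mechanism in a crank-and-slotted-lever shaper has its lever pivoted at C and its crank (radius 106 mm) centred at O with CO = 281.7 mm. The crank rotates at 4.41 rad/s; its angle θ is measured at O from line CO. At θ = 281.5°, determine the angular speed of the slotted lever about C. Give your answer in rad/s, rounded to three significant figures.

0.740

ω = 4.41 rad/s
Crank pin A relative to C: A = (d + r cosθ, r sinθ); lever angle φ = atan2(r sinθ, d + r cosθ).
Differentiating tanφ: φ̇ = rω(d cosθ + r)/(d² + r² + 2dr cosθ).
d² + r² + 2dr cosθ = |CA|² = 0.102497 m²;  d cosθ + r = +0.16216 m.
|ω_lever| = |0.106·4.41·+0.16216| / 0.102497 = 0.73957 rad/s.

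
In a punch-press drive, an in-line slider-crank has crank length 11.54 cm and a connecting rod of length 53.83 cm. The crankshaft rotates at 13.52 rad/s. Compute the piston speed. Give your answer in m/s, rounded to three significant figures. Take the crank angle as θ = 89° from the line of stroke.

ω = 13.52 rad/s
For an in-line slider-crank, x = r cosθ + √(L² − r² sin²θ), so v = −rω sinθ·[1 + r cosθ/√(L² − r² sin²θ)].
With r = 0.1154 m, L = 0.5383 m, θ = 89°: √(L² − r² sin²θ) = 0.52579 m.
v = −0.1154·13.52·0.99985·[1 + 0.1154·0.01745/0.52579] = -1.5659 m/s.
|v| = 1.5659 m/s.

1.57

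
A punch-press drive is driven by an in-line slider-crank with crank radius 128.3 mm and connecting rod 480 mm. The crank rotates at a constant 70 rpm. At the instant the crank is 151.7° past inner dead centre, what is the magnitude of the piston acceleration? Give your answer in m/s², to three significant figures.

5.02

ω = 2π·70/60 = 7.33 rad/s
x(θ) = r cosθ + √(L² − r² sin²θ); with ω constant, a = ω²·d²x/dθ².
d²x/dθ² = −r cosθ − r²(cos2θ)/√u − r⁴ sin²2θ/(4u^{3/2}),  u = L² − r² sin²θ = 0.2267 m².
Substituting r = 0.1283 m, L = 0.48 m, θ = 151.7°: d²x/dθ² = +0.093496 m.
a = ω²·d²x/dθ² = (7.33)²·(+0.093496) = +5.024 m/s²;  |a| = 5.024 m/s².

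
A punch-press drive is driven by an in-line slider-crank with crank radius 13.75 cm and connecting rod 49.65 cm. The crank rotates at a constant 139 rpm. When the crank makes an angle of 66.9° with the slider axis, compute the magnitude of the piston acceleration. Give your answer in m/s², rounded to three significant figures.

5.74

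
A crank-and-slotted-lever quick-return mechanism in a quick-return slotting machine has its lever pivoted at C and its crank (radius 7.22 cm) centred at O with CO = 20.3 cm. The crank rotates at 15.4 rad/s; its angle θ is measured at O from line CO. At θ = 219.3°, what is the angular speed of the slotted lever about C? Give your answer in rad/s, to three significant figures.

3.98

ω = 15.4 rad/s
Crank pin A relative to C: A = (d + r cosθ, r sinθ); lever angle φ = atan2(r sinθ, d + r cosθ).
Differentiating tanφ: φ̇ = rω(d cosθ + r)/(d² + r² + 2dr cosθ).
d² + r² + 2dr cosθ = |CA|² = 0.0237381 m²;  d cosθ + r = -0.08489 m.
|ω_lever| = |0.0722·15.4·-0.08489| / 0.0237381 = 3.9762 rad/s.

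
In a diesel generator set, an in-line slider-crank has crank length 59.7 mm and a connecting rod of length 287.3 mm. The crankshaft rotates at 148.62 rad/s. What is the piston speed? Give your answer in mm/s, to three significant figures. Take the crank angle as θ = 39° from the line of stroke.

6490

ω = 148.6 rad/s
For an in-line slider-crank, x = r cosθ + √(L² − r² sin²θ), so v = −rω sinθ·[1 + r cosθ/√(L² − r² sin²θ)].
With r = 0.0597 m, L = 0.2873 m, θ = 39°: √(L² − r² sin²θ) = 0.28483 m.
v = −0.0597·148.6·0.62932·[1 + 0.0597·0.77715/0.28483] = -6.4932 m/s.
|v| = 6.4932 m/s = 6493.2 mm/s.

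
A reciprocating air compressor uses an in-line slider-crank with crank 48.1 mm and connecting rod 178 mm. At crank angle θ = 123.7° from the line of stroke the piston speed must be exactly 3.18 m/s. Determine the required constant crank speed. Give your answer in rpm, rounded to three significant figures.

897

For an in-line slider-crank, |v_piston| = rω|sinθ|·[1 + r cosθ/√(L² − r² sin²θ)].
With r = 0.0481 m, L = 0.178 m, θ = 123.7°: the bracketed kinematic factor |dx/dθ| = 0.03386 m.
ω = v/|dx/dθ| = 3.18/0.03386 = 93.917 rad/s.
N = 60ω/(2π) = 896.85 rpm.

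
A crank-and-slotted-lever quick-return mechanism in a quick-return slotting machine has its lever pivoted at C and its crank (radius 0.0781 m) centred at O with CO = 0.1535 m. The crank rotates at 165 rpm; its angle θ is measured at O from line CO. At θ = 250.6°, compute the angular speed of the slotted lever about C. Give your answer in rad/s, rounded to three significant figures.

1.69

ω = 17.28 rad/s (from 165 rpm).
Crank pin A relative to C: A = (d + r cosθ, r sinθ); lever angle φ = atan2(r sinθ, d + r cosθ).
Differentiating tanφ: φ̇ = rω(d cosθ + r)/(d² + r² + 2dr cosθ).
d² + r² + 2dr cosθ = |CA|² = 0.0216977 m²;  d cosθ + r = +0.027113 m.
|ω_lever| = |0.0781·17.28·+0.027113| / 0.0216977 = 1.6863 rad/s.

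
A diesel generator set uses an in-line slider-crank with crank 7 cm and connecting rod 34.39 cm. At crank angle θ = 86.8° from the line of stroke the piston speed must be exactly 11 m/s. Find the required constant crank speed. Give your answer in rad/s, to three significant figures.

156

For an in-line slider-crank, |v_piston| = rω|sinθ|·[1 + r cosθ/√(L² − r² sin²θ)].
With r = 0.07 m, L = 0.3439 m, θ = 86.8°: the bracketed kinematic factor |dx/dθ| = 0.070702 m.
ω = v/|dx/dθ| = 11/0.070702 = 155.58 rad/s.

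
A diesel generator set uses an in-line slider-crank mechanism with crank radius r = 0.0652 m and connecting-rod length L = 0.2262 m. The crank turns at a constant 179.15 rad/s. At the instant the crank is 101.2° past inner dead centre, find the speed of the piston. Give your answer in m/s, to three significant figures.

10.8

ω = 179.2 rad/s
For an in-line slider-crank, x = r cosθ + √(L² − r² sin²θ), so v = −rω sinθ·[1 + r cosθ/√(L² − r² sin²θ)].
With r = 0.0652 m, L = 0.2262 m, θ = 101.2°: √(L² − r² sin²θ) = 0.21697 m.
v = −0.0652·179.2·0.98096·[1 + 0.0652·-0.19423/0.21697] = -10.789 m/s.
|v| = 10.789 m/s.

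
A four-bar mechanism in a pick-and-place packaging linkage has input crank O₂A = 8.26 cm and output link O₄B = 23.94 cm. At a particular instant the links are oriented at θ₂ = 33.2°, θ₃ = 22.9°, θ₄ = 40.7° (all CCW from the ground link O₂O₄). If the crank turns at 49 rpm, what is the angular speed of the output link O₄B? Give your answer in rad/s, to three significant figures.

1.04

ω₂ = 5.131 rad/s (from 49 rpm).
Differentiating the loop-closure r₂e^{iθ₂}+r₃e^{iθ₃}=r₁+r₄e^{iθ₄} gives r₂ω₂e^{iθ₂}+r₃ω₃e^{iθ₃}=r₄ω₄e^{iθ₄}.
Eliminating the other unknown: ω₄ = r₂ω₂ sin(θ₂−θ₃) / [r₄ sin(θ₄−θ₃)].
Numerator sine = +0.17880; denominator sine = +0.30570.
Result = 0.0826·5.131·(+0.17880) / (0.2394·(+0.30570)) = +1.0355 rad/s; magnitude 1.0355 rad/s.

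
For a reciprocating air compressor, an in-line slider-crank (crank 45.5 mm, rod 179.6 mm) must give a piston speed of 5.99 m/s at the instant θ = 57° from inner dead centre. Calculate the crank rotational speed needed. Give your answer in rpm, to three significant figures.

For an in-line slider-crank, |v_piston| = rω|sinθ|·[1 + r cosθ/√(L² − r² sin²θ)].
With r = 0.0455 m, L = 0.1796 m, θ = 57°: the bracketed kinematic factor |dx/dθ| = 0.043548 m.
ω = v/|dx/dθ| = 5.99/0.043548 = 137.55 rad/s.
N = 60ω/(2π) = 1313.5 rpm.

1310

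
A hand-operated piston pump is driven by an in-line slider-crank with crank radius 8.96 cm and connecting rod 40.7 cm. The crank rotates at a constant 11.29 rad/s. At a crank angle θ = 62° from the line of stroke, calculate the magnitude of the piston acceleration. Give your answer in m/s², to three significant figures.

ω = 11.29 rad/s
x(θ) = r cosθ + √(L² − r² sin²θ); with ω constant, a = ω²·d²x/dθ².
d²x/dθ² = −r cosθ − r²(cos2θ)/√u − r⁴ sin²2θ/(4u^{3/2}),  u = L² − r² sin²θ = 0.15939 m².
Substituting r = 0.0896 m, L = 0.407 m, θ = 62°: d²x/dθ² = -0.030994 m.
a = ω²·d²x/dθ² = (11.29)²·(-0.030994) = -3.9506 m/s²;  |a| = 3.9506 m/s².

3.95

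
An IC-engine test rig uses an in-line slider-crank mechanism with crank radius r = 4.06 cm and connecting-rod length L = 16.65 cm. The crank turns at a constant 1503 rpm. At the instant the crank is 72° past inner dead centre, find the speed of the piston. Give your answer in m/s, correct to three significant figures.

ω = 2π·1503/60 = 157.4 rad/s
For an in-line slider-crank, x = r cosθ + √(L² − r² sin²θ), so v = −rω sinθ·[1 + r cosθ/√(L² − r² sin²θ)].
With r = 0.0406 m, L = 0.1665 m, θ = 72°: √(L² − r² sin²θ) = 0.16196 m.
v = −0.0406·157.4·0.95106·[1 + 0.0406·0.30902/0.16196] = -6.5482 m/s.
|v| = 6.5482 m/s.

6.55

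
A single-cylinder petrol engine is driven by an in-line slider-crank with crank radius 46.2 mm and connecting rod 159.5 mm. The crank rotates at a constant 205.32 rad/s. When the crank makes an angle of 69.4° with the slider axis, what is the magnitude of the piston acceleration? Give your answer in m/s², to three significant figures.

250

ω = 205.3 rad/s
x(θ) = r cosθ + √(L² − r² sin²θ); with ω constant, a = ω²·d²x/dθ².
d²x/dθ² = −r cosθ − r²(cos2θ)/√u − r⁴ sin²2θ/(4u^{3/2}),  u = L² − r² sin²θ = 0.02357 m².
Substituting r = 0.0462 m, L = 0.1595 m, θ = 69.4°: d²x/dθ² = -0.0059309 m.
a = ω²·d²x/dθ² = (205.3)²·(-0.0059309) = -250.03 m/s²;  |a| = 250.03 m/s².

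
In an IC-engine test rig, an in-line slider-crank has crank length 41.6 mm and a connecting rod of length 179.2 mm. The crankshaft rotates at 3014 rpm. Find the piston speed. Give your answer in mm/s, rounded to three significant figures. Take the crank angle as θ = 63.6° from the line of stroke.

13000

ω = 2π·3014/60 = 315.6 rad/s
For an in-line slider-crank, x = r cosθ + √(L² − r² sin²θ), so v = −rω sinθ·[1 + r cosθ/√(L² − r² sin²θ)].
With r = 0.0416 m, L = 0.1792 m, θ = 63.6°: √(L² − r² sin²θ) = 0.17528 m.
v = −0.0416·315.6·0.89571·[1 + 0.0416·0.44464/0.17528] = -13.002 m/s.
|v| = 13.002 m/s = 13002 mm/s.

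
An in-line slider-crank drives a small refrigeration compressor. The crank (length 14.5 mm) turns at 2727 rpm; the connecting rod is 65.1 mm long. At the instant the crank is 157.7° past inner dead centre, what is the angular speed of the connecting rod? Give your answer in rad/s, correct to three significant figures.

59.1

ω = 285.6 rad/s (converted from 2727 rpm).
The rod makes angle φ with the slider axis where L sinφ = r sinθ; differentiating, L cosφ·φ̇ = r ω cosθ.
L cosφ = √(L² − r² sin²θ) = 0.064867 m.
|ω_rod| = r ω |cosθ| / √(L² − r² sin²θ) = 0.0145·285.6·0.92521/0.064867 = 59.061 rad/s.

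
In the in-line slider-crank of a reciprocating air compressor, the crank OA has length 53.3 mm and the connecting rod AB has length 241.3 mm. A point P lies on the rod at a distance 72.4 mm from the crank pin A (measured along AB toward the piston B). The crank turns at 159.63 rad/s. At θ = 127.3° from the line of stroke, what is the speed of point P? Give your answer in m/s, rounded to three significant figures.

7.43

ω = 159.6 rad/s.  Crank-pin speed |V_A| = rω = 8.5083 m/s, perpendicular to OA.
Rod angle: sinφ = −(r/L) sinθ ⇒ φ = -10.120°; ω_rod = −rω cosθ/√(L²−r²sin²θ) = +21.705 rad/s.
V_P = V_A + ω_rod × AP, with AP = 0.0724 m along the rod.
Components: V_Px = −rω sinθ − a·ω_rod·sinφ = -6.492 m/s;  V_Py = rω cosθ + a·ω_rod·cosφ = -3.6089 m/s.
|V_P| = √(V_Px² + V_Py²) = 7.4277 m/s.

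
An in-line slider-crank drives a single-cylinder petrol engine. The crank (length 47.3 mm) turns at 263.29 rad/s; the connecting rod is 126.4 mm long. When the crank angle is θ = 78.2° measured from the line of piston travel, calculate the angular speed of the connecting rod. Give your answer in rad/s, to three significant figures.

ω = 263.3 rad/s
The rod makes angle φ with the slider axis where L sinφ = r sinθ; differentiating, L cosφ·φ̇ = r ω cosθ.
L cosφ = √(L² − r² sin²θ) = 0.11761 m.
|ω_rod| = r ω |cosθ| / √(L² − r² sin²θ) = 0.0473·263.3·0.20450/0.11761 = 21.653 rad/s.

21.7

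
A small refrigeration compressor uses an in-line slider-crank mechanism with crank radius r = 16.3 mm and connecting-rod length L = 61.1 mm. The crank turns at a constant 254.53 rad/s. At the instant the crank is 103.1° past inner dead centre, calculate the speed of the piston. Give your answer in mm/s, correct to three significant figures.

3790

ω = 254.5 rad/s
For an in-line slider-crank, x = r cosθ + √(L² − r² sin²θ), so v = −rω sinθ·[1 + r cosθ/√(L² − r² sin²θ)].
With r = 0.0163 m, L = 0.0611 m, θ = 103.1°: √(L² − r² sin²θ) = 0.059001 m.
v = −0.0163·254.5·0.97398·[1 + 0.0163·-0.22665/0.059001] = -3.7878 m/s.
|v| = 3.7878 m/s = 3787.8 mm/s.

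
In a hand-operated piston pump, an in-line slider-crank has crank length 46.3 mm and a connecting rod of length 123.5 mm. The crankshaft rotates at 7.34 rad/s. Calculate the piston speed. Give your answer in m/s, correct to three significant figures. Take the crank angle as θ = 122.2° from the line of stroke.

ω = 7.34 rad/s
For an in-line slider-crank, x = r cosθ + √(L² − r² sin²θ), so v = −rω sinθ·[1 + r cosθ/√(L² − r² sin²θ)].
With r = 0.0463 m, L = 0.1235 m, θ = 122.2°: √(L² − r² sin²θ) = 0.11712 m.
v = −0.0463·7.34·0.84619·[1 + 0.0463·-0.53288/0.11712] = -0.22699 m/s.
|v| = 0.22699 m/s.

0.227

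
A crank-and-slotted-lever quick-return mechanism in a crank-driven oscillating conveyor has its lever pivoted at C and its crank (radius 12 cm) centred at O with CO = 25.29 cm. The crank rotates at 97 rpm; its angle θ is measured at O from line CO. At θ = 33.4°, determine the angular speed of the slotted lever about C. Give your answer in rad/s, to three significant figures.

3.13

ω = 10.16 rad/s (from 97 rpm).
Crank pin A relative to C: A = (d + r cosθ, r sinθ); lever angle φ = atan2(r sinθ, d + r cosθ).
Differentiating tanφ: φ̇ = rω(d cosθ + r)/(d² + r² + 2dr cosθ).
d² + r² + 2dr cosθ = |CA|² = 0.12903 m²;  d cosθ + r = +0.33113 m.
|ω_lever| = |0.12·10.16·+0.33113| / 0.12903 = 3.1282 rad/s.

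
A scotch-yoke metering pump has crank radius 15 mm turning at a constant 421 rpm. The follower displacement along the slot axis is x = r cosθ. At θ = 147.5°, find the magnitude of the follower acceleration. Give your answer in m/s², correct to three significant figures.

24.6

ω = 44.09 rad/s (from 421 rpm).
x = r cosθ ⇒ ẍ = −rω² cosθ (ω constant).
|a| = rω²|cosθ| = 0.015·(44.09)²·|cos 147.5°| = 24.589 m/s².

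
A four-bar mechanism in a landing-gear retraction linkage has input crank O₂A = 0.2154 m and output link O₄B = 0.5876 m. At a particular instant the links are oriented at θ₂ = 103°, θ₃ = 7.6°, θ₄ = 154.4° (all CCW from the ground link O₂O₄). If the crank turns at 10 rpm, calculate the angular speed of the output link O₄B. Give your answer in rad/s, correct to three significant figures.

ω₂ = 1.047 rad/s (from 10 rpm).
Differentiating the loop-closure r₂e^{iθ₂}+r₃e^{iθ₃}=r₁+r₄e^{iθ₄} gives r₂ω₂e^{iθ₂}+r₃ω₃e^{iθ₃}=r₄ω₄e^{iθ₄}.
Eliminating the other unknown: ω₄ = r₂ω₂ sin(θ₂−θ₃) / [r₄ sin(θ₄−θ₃)].
Numerator sine = +0.99556; denominator sine = +0.54756.
Result = 0.2154·1.047·(+0.99556) / (0.5876·(+0.54756)) = +0.69795 rad/s; magnitude 0.69795 rad/s.

0.698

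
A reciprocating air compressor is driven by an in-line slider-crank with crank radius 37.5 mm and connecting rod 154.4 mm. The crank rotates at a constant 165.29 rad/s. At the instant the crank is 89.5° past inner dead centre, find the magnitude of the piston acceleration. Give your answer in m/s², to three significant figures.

ω = 165.3 rad/s
x(θ) = r cosθ + √(L² − r² sin²θ); with ω constant, a = ω²·d²x/dθ².
d²x/dθ² = −r cosθ − r²(cos2θ)/√u − r⁴ sin²2θ/(4u^{3/2}),  u = L² − r² sin²θ = 0.0224332 m².
Substituting r = 0.0375 m, L = 0.1544 m, θ = 89.5°: d²x/dθ² = +0.0090602 m.
a = ω²·d²x/dθ² = (165.3)²·(+0.0090602) = +247.53 m/s²;  |a| = 247.53 m/s².

248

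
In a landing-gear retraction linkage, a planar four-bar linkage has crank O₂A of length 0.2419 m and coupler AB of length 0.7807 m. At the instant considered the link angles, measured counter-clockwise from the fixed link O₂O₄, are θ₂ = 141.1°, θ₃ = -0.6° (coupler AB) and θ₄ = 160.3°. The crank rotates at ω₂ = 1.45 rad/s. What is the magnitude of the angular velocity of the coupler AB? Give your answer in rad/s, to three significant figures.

0.452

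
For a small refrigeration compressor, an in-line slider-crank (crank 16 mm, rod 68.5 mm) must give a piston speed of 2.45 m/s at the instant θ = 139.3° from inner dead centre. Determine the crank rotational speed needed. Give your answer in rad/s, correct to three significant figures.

For an in-line slider-crank, |v_piston| = rω|sinθ|·[1 + r cosθ/√(L² − r² sin²θ)].
With r = 0.016 m, L = 0.0685 m, θ = 139.3°: the bracketed kinematic factor |dx/dθ| = 0.0085642 m.
ω = v/|dx/dθ| = 2.45/0.0085642 = 286.08 rad/s.

286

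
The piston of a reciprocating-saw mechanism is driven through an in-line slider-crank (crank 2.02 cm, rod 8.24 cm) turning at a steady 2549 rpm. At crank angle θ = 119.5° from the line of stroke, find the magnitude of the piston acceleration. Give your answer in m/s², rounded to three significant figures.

ω = 2π·2549/60 = 266.9 rad/s
x(θ) = r cosθ + √(L² − r² sin²θ); with ω constant, a = ω²·d²x/dθ².
d²x/dθ² = −r cosθ − r²(cos2θ)/√u − r⁴ sin²2θ/(4u^{3/2}),  u = L² − r² sin²θ = 0.00648066 m².
Substituting r = 0.0202 m, L = 0.0824 m, θ = 119.5°: d²x/dθ² = +0.012499 m.
a = ω²·d²x/dθ² = (266.9)²·(+0.012499) = +890.57 m/s²;  |a| = 890.57 m/s².

891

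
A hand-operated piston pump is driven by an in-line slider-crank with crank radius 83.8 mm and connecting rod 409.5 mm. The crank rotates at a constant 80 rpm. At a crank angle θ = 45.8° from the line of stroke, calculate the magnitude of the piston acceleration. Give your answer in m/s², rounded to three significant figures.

4.08

ω = 2π·80/60 = 8.378 rad/s
x(θ) = r cosθ + √(L² − r² sin²θ); with ω constant, a = ω²·d²x/dθ².
d²x/dθ² = −r cosθ − r²(cos2θ)/√u − r⁴ sin²2θ/(4u^{3/2}),  u = L² − r² sin²θ = 0.164081 m².
Substituting r = 0.0838 m, L = 0.4095 m, θ = 45.8°: d²x/dθ² = -0.058124 m.
a = ω²·d²x/dθ² = (8.378)²·(-0.058124) = -4.0793 m/s²;  |a| = 4.0793 m/s².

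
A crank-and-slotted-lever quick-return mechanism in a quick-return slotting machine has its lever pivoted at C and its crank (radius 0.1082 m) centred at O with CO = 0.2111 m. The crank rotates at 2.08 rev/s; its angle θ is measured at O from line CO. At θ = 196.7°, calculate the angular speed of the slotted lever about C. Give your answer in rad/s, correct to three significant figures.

10.6

ω = 13.07 rad/s (from 2.08 rev/s).
Crank pin A relative to C: A = (d + r cosθ, r sinθ); lever angle φ = atan2(r sinθ, d + r cosθ).
Differentiating tanφ: φ̇ = rω(d cosθ + r)/(d² + r² + 2dr cosθ).
d² + r² + 2dr cosθ = |CA|² = 0.0125152 m²;  d cosθ + r = -0.093996 m.
|ω_lever| = |0.1082·13.07·-0.093996| / 0.0125152 = 10.62 rad/s.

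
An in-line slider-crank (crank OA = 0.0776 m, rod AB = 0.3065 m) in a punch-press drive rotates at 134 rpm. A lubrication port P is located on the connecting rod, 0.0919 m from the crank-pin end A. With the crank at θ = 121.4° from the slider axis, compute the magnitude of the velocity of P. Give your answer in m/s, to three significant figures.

ω = 14.03 rad/s.  Crank-pin speed |V_A| = rω = 1.0889 m/s, perpendicular to OA.
Rod angle: sinφ = −(r/L) sinθ ⇒ φ = -12.480°; ω_rod = −rω cosθ/√(L²−r²sin²θ) = +1.8958 rad/s.
V_P = V_A + ω_rod × AP, with AP = 0.0919 m along the rod.
Components: V_Px = −rω sinθ − a·ω_rod·sinφ = -0.8918 m/s;  V_Py = rω cosθ + a·ω_rod·cosφ = -0.39723 m/s.
|V_P| = √(V_Px² + V_Py²) = 0.97626 m/s.

0.976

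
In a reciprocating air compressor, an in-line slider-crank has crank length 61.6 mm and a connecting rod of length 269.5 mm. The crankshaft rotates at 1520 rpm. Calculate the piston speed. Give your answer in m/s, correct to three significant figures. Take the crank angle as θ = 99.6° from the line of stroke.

ω = 2π·1520/60 = 159.2 rad/s
For an in-line slider-crank, x = r cosθ + √(L² − r² sin²θ), so v = −rω sinθ·[1 + r cosθ/√(L² − r² sin²θ)].
With r = 0.0616 m, L = 0.2695 m, θ = 99.6°: √(L² − r² sin²θ) = 0.26257 m.
v = −0.0616·159.2·0.98600·[1 + 0.0616·-0.16677/0.26257] = -9.2896 m/s.
|v| = 9.2896 m/s.

9.29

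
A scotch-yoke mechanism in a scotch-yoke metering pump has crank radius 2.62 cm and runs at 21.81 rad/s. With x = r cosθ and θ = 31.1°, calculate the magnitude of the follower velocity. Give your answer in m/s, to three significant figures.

0.295

ω = 21.81 rad/s
x = r cosθ ⇒ ẋ = −rω sinθ.
|v| = rω|sinθ| = 0.0262·21.81·|sin 31.1°| = 0.29516 m/s.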